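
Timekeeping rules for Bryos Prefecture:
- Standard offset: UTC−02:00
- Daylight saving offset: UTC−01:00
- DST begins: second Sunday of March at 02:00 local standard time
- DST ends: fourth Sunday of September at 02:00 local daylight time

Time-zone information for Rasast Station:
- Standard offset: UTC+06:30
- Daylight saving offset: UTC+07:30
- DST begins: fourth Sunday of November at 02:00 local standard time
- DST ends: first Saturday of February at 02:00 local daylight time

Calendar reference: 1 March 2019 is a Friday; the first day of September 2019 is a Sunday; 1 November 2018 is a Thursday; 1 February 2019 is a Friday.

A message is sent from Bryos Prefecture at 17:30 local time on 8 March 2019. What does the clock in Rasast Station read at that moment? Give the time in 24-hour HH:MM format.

1 March 2019 is a Friday, so the first Sunday is March 3 and the second is March 10.
1 September 2019 is a Sunday, so the first Sunday is September 1 and the fourth is September 22.
8 March 2019 does not fall between 10 March and 22 September, so daylight saving is not in effect and Bryos Prefecture is at UTC−02:00.
17:30 Bryos Prefecture + 2h = 19:30 UTC.
1 November 2018 is a Thursday, so the first Sunday is November 4 and the fourth is November 25.
1 February 2019 is a Friday, so the first Saturday is February 2.
At the standard offset (UTC+06:30), 19:30 UTC + 6h30m = 02:00 Rasast Station standard time (rolling into the next day, 9 March 2019).
Daylight saving runs 25 November 2018 – 2 February 2019; the standard-time date in Rasast Station, 9 March 2019, is outside that window, so Rasast Station is on standard time at UTC+06:30.
19:30 UTC + 6h30m = 02:00 Rasast Station (rolling into the next day, 9 March 2019).

02:00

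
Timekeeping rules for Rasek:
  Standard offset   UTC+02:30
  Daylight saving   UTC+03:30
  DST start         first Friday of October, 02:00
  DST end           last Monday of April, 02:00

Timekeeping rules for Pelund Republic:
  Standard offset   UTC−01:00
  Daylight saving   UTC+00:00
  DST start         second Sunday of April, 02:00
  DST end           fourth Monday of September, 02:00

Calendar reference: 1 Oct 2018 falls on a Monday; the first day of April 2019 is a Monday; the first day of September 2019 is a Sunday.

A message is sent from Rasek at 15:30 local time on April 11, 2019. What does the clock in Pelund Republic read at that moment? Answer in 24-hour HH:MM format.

11:00

1 October 2018 is a Monday, so the first Friday is October 5.
1 April 2019 is a Monday, so Mondays fall on 1, 8, 15, 22, 29; the last is April 29.
Daylight saving runs 5 October 2018 – 29 April 2019; April 11, 2019 is inside that window, so Rasek is at UTC+03:30.
15:30 Rasek − 3h30m = 12:00 UTC.
1 April 2019 is a Monday, so the first Sunday is April 7 and the second is April 14.
1 September 2019 is a Sunday, so the first Monday is September 2 and the fourth is September 23.
At the standard offset (UTC−01:00), 12:00 UTC − 1h = 11:00 Pelund Republic standard time.
Daylight saving runs 14 April – 23 September; the standard-time date in Pelund Republic, April 11, 2019, is outside that window, so Pelund Republic is on standard time at UTC−01:00.
12:00 UTC − 1h = 11:00 Pelund Republic.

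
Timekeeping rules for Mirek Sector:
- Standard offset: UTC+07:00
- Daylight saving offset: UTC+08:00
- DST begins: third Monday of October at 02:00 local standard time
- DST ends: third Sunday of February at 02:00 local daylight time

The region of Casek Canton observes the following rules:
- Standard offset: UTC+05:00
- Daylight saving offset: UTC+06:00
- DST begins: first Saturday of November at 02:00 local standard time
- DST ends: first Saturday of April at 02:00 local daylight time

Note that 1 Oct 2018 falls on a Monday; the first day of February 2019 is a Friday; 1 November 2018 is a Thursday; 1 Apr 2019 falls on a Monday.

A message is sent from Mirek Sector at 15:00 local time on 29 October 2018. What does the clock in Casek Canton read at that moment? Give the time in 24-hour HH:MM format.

12:00

1 October 2018 is a Monday, so the first Monday is October 1 and the third is October 15.
1 February 2019 is a Friday, so the first Sunday is February 3 and the third is February 17.
29 October 2018 lies within the daylight-saving period (15 October 2018 – 17 February 2019), so Mirek Sector is on daylight time, UTC+08:00.
15:00 Mirek Sector − 8h = 07:00 UTC.
1 November 2018 is a Thursday, so the first Saturday is November 3.
1 April 2019 is a Monday, so the first Saturday is April 6.
At the standard offset (UTC+05:00), 07:00 UTC + 5h = 12:00 Casek Canton standard time.
Daylight saving runs 3 November 2018 – 6 April 2019; the standard-time date in Casek Canton, 29 October 2018, is outside that window, so Casek Canton is on standard time at UTC+05:00.
07:00 UTC + 5h = 12:00 Casek Canton.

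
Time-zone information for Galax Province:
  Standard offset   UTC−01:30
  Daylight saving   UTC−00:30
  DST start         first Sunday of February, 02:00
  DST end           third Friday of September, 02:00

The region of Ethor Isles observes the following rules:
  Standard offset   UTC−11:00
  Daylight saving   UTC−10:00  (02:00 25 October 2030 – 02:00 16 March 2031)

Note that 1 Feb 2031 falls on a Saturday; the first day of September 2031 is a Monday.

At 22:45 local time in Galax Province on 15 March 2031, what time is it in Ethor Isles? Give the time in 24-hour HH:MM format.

13:15

1 February 2031 is a Saturday, so the first Sunday is February 2.
1 September 2031 is a Monday, so the first Friday is September 5 and the third is September 19.
Daylight saving runs 2 February – 19 September; 15 March 2031 is inside that window, so Galax Province is at UTC−00:30.
22:45 Galax Province + 0h30m = 23:15 UTC.
At the standard offset (UTC−11:00), 23:15 UTC − 11h = 12:15 Ethor Isles standard time.
The standard-time date in Ethor Isles, 15 March 2031, lies within the daylight-saving period (25 October 2030 – 16 March 2031), so Ethor Isles is on daylight time, UTC−10:00.
23:15 UTC − 10h = 13:15 Ethor Isles.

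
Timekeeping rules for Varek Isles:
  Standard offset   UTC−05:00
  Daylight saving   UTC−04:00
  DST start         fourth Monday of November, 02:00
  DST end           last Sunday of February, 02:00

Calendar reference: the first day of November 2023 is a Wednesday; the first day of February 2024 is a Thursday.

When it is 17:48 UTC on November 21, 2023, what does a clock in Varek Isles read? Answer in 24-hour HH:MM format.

1 November 2023 is a Wednesday, so the first Monday is November 6 and the fourth is November 27.
1 February 2024 is a Thursday, so Sundays fall on 4, 11, 18, 25; the last is February 25.
At the standard offset (UTC−05:00), 17:48 UTC − 5h = 12:48 Varek Isles standard time.
The standard-time date in Varek Isles, November 21, 2023, is outside the daylight-saving period (27 November 2023 – 25 February 2024), so Varek Isles is on standard time, UTC−05:00.
17:48 UTC − 5h = 12:48 local.

12:48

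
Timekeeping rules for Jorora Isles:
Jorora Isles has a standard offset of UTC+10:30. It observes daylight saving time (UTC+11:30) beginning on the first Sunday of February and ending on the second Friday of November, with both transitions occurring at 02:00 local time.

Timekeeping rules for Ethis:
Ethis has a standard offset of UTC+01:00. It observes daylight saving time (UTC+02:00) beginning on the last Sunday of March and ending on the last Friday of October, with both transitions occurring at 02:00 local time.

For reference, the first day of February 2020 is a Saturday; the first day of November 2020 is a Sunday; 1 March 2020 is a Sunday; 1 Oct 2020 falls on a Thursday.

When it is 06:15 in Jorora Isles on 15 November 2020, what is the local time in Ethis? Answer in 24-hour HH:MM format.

1 February 2020 is a Saturday, so the first Sunday is February 2.
1 November 2020 is a Sunday, so the first Friday is November 6 and the second is November 13.
15 November 2020 does not fall between 2 February and 13 November, so daylight saving is not in effect and Jorora Isles is at UTC+10:30.
06:15 Jorora Isles − 10h30m = 19:45 UTC (rolling into the previous day, 14 November 2020).
1 March 2020 is a Sunday, so Sundays fall on 1, 8, 15, 22, 29; the last is March 29.
1 October 2020 is a Thursday, so Fridays fall on 2, 9, 16, 23, 30; the last is October 30.
At the standard offset (UTC+01:00), 19:45 UTC + 1h = 20:45 Ethis standard time.
The standard-time date in Ethis, 14 November 2020, does not fall between 29 March and 30 October, so daylight saving is not in effect and Ethis is at UTC+01:00.
19:45 UTC + 1h = 20:45 Ethis.

20:45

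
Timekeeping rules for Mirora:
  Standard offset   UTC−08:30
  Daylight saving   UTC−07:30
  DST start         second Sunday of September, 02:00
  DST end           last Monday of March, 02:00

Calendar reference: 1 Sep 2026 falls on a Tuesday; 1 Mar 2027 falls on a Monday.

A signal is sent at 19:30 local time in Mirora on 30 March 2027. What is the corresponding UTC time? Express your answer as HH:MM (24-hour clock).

1 September 2026 is a Tuesday, so the first Sunday is September 6 and the second is September 13.
1 March 2027 is a Monday, so Mondays fall on 1, 8, 15, 22, 29; the last is March 29.
30 March 2027 does not fall between 13 September 2026 and 29 March 2027, so daylight saving is not in effect and Mirora is at UTC−08:30.
19:30 local + 8h30m = 04:00 UTC (rolling into the next day, 31 March 2027).

04:00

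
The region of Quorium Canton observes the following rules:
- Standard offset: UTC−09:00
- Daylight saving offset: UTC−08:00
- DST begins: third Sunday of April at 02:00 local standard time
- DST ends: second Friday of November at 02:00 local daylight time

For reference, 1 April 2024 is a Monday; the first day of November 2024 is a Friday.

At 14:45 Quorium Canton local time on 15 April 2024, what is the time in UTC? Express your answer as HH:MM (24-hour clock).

23:45

1 April 2024 is a Monday, so the first Sunday is April 7 and the third is April 21.
1 November 2024 is a Friday, so the first Friday is November 1 and the second is November 8.
Daylight saving runs 21 April – 8 November; 15 April 2024 is outside that window, so Quorium Canton is on standard time at UTC−09:00.
14:45 local + 9h = 23:45 UTC.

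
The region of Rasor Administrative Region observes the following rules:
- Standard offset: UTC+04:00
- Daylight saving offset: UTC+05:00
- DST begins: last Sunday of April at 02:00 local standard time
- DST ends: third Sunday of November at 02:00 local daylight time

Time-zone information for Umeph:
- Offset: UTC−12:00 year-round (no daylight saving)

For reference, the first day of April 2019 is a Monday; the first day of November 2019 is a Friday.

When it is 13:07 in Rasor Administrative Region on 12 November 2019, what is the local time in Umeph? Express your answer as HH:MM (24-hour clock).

1 April 2019 is a Monday, so Sundays fall on 7, 14, 21, 28; the last is April 28.
1 November 2019 is a Friday, so the first Sunday is November 3 and the third is November 17.
12 November 2019 falls between 28 April and 17 November, so daylight saving is in effect and Rasor Administrative Region is at UTC+05:00.
13:07 Rasor Administrative Region − 5h = 08:07 UTC.
Umeph has no daylight saving, so its offset is UTC−12:00 year-round.
08:07 UTC − 12h = 20:07 Umeph (rolling into the previous day, 11 November 2019).

20:07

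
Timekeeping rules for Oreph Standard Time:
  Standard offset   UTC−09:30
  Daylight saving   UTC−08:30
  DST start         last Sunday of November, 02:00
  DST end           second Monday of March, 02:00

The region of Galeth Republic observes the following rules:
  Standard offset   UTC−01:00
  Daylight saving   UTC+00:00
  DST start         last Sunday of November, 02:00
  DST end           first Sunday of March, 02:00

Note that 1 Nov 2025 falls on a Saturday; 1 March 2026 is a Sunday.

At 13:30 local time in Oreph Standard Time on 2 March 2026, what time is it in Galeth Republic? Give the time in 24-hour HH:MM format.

1 November 2025 is a Saturday, so Sundays fall on 2, 9, 16, 23, 30; the last is November 30.
1 March 2026 is a Sunday, so the first Monday is March 2 and the second is March 9.
2 March 2026 lies within the daylight-saving period (30 November 2025 – 9 March 2026), so Oreph Standard Time is on daylight time, UTC−08:30.
13:30 Oreph Standard Time + 8h30m = 22:00 UTC.
1 November 2025 is a Saturday, so Sundays fall on 2, 9, 16, 23, 30; the last is November 30.
1 March 2026 is a Sunday, so the first Sunday is March 1.
At the standard offset (UTC−01:00), 22:00 UTC − 1h = 21:00 Galeth Republic standard time.
The standard-time date in Galeth Republic, 2 March 2026, does not fall between 30 November 2025 and 1 March 2026, so daylight saving is not in effect and Galeth Republic is at UTC−01:00.
22:00 UTC − 1h = 21:00 Galeth Republic.

21:00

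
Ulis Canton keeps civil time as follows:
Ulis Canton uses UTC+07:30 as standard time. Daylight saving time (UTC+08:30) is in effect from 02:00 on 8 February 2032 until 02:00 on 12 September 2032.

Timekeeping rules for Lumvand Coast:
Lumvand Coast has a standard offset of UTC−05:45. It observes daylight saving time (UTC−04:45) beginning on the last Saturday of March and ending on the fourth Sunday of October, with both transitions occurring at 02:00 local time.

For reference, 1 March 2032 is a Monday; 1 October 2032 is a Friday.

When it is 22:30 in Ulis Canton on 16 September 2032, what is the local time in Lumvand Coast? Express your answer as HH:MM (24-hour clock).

10:15

16 September 2032 does not fall between 8 February and 12 September, so daylight saving is not in effect and Ulis Canton is at UTC+07:30.
22:30 Ulis Canton − 7h30m = 15:00 UTC.
1 March 2032 is a Monday, so Saturdays fall on 6, 13, 20, 27; the last is March 27.
1 October 2032 is a Friday, so the first Sunday is October 3 and the fourth is October 24.
At the standard offset (UTC−05:45), 15:00 UTC − 5h45m = 09:15 Lumvand Coast standard time.
The standard-time date in Lumvand Coast, 16 September 2032, lies within the daylight-saving period (27 March – 24 October), so Lumvand Coast is on daylight time, UTC−04:45.
15:00 UTC − 4h45m = 10:15 Lumvand Coast.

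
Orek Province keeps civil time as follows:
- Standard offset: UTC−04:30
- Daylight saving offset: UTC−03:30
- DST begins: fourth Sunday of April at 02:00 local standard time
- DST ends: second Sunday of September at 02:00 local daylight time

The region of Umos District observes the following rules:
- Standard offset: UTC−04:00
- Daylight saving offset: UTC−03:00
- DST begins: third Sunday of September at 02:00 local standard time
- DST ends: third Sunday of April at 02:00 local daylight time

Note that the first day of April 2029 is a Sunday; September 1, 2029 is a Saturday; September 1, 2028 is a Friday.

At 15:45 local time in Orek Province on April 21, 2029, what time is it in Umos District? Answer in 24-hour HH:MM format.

1 April 2029 is a Sunday, so the first Sunday is April 1 and the fourth is April 22.
1 September 2029 is a Saturday, so the first Sunday is September 2 and the second is September 9.
April 21, 2029 is outside the daylight-saving period (22 April – 9 September), so Orek Province is on standard time, UTC−04:30.
15:45 Orek Province + 4h30m = 20:15 UTC.
1 September 2028 is a Friday, so the first Sunday is September 3 and the third is September 17.
1 April 2029 is a Sunday, so the first Sunday is April 1 and the third is April 15.
At the standard offset (UTC−04:00), 20:15 UTC − 4h = 16:15 Umos District standard time.
The standard-time date in Umos District, April 21, 2029, is outside the daylight-saving period (17 September 2028 – 15 April 2029), so Umos District is on standard time, UTC−04:00.
20:15 UTC − 4h = 16:15 Umos District.

16:15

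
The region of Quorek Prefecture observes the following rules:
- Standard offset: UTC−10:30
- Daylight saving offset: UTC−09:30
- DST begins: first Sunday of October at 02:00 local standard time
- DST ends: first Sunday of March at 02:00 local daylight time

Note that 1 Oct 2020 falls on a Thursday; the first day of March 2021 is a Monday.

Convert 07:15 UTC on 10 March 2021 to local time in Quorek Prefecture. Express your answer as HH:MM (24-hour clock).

20:45

1 October 2020 is a Thursday, so the first Sunday is October 4.
1 March 2021 is a Monday, so the first Sunday is March 7.
At the standard offset (UTC−10:30), 07:15 UTC − 10h30m = 20:45 Quorek Prefecture standard time (rolling into the previous day, 9 March 2021).
The standard-time date in Quorek Prefecture, 9 March 2021, is outside the daylight-saving period (4 October 2020 – 7 March 2021), so Quorek Prefecture is on standard time, UTC−10:30.
07:15 UTC − 10h30m = 20:45 local (rolling into the previous day, 9 March 2021).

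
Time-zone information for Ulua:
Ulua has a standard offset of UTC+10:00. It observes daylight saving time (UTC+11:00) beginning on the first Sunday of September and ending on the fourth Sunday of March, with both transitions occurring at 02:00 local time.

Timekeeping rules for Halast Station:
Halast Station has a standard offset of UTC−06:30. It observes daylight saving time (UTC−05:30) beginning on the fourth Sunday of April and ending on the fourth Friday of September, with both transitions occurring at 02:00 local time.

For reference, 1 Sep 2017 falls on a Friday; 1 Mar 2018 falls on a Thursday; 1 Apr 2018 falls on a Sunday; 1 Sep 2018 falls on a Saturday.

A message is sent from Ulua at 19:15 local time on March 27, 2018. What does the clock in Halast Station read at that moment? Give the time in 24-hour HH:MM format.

02:45

1 September 2017 is a Friday, so the first Sunday is September 3.
1 March 2018 is a Thursday, so the first Sunday is March 4 and the fourth is March 25.
Daylight saving runs 3 September 2017 – 25 March 2018; March 27, 2018 is outside that window, so Ulua is on standard time at UTC+10:00.
19:15 Ulua − 10h = 09:15 UTC.
1 April 2018 is a Sunday, so the first Sunday is April 1 and the fourth is April 22.
1 September 2018 is a Saturday, so the first Friday is September 7 and the fourth is September 28.
At the standard offset (UTC−06:30), 09:15 UTC − 6h30m = 02:45 Halast Station standard time.
The standard-time date in Halast Station, March 27, 2018, is outside the daylight-saving period (22 April – 28 September), so Halast Station is on standard time, UTC−06:30.
09:15 UTC − 6h30m = 02:45 Halast Station.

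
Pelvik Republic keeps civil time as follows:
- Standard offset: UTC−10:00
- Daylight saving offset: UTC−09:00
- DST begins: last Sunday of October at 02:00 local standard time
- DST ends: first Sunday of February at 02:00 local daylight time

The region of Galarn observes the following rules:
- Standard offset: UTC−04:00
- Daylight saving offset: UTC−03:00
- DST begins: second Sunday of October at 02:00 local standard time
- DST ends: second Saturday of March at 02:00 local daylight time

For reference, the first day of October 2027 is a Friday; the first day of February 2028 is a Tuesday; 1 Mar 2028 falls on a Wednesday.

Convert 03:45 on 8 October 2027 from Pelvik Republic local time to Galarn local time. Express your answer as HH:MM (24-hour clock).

09:45

1 October 2027 is a Friday, so Sundays fall on 3, 10, 17, 24, 31; the last is October 31.
1 February 2028 is a Tuesday, so the first Sunday is February 6.
Daylight saving runs 31 October 2027 – 6 February 2028; 8 October 2027 is outside that window, so Pelvik Republic is on standard time at UTC−10:00.
03:45 Pelvik Republic + 10h = 13:45 UTC.
1 October 2027 is a Friday, so the first Sunday is October 3 and the second is October 10.
1 March 2028 is a Wednesday, so the first Saturday is March 4 and the second is March 11.
At the standard offset (UTC−04:00), 13:45 UTC − 4h = 09:45 Galarn standard time.
The standard-time date in Galarn, 8 October 2027, does not fall between 10 October 2027 and 11 March 2028, so daylight saving is not in effect and Galarn is at UTC−04:00.
13:45 UTC − 4h = 09:45 Galarn.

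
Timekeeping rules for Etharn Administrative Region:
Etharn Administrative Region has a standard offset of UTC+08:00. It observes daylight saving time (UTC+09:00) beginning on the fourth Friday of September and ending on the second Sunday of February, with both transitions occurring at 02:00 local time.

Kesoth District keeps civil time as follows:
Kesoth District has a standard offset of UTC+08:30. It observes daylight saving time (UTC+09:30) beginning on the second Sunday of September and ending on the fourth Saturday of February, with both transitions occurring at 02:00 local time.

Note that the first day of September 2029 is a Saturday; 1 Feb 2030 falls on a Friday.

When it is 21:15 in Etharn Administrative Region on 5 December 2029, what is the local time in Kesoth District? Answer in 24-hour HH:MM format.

1 September 2029 is a Saturday, so the first Friday is September 7 and the fourth is September 28.
1 February 2030 is a Friday, so the first Sunday is February 3 and the second is February 10.
5 December 2029 falls between 28 September 2029 and 10 February 2030, so daylight saving is in effect and Etharn Administrative Region is at UTC+09:00.
21:15 Etharn Administrative Region − 9h = 12:15 UTC.
1 September 2029 is a Saturday, so the first Sunday is September 2 and the second is September 9.
1 February 2030 is a Friday, so the first Saturday is February 2 and the fourth is February 23.
At the standard offset (UTC+08:30), 12:15 UTC + 8h30m = 20:45 Kesoth District standard time.
The standard-time date in Kesoth District, 5 December 2029, falls between 9 September 2029 and 23 February 2030, so daylight saving is in effect and Kesoth District is at UTC+09:30.
12:15 UTC + 9h30m = 21:45 Kesoth District.

21:45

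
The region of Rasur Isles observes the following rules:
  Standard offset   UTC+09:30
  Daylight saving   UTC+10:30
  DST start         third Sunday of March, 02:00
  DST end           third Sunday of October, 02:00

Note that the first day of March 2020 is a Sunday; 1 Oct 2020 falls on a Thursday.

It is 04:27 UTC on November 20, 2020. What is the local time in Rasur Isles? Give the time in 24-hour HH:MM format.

13:57

1 March 2020 is a Sunday, so the first Sunday is March 1 and the third is March 15.
1 October 2020 is a Thursday, so the first Sunday is October 4 and the third is October 18.
At the standard offset (UTC+09:30), 04:27 UTC + 9h30m = 13:57 Rasur Isles standard time.
Daylight saving runs 15 March – 18 October; the standard-time date in Rasur Isles, November 20, 2020, is outside that window, so Rasur Isles is on standard time at UTC+09:30.
04:27 UTC + 9h30m = 13:57 local.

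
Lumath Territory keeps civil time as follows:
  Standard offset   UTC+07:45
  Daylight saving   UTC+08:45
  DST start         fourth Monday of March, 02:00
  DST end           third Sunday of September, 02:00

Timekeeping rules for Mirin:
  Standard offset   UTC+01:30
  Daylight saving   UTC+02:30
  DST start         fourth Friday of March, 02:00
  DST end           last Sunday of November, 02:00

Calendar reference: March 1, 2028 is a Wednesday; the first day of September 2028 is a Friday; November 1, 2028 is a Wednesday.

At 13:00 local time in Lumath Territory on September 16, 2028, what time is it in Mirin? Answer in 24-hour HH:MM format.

06:45

1 March 2028 is a Wednesday, so the first Monday is March 6 and the fourth is March 27.
1 September 2028 is a Friday, so the first Sunday is September 3 and the third is September 17.
September 16, 2028 lies within the daylight-saving period (27 March – 17 September), so Lumath Territory is on daylight time, UTC+08:45.
13:00 Lumath Territory − 8h45m = 04:15 UTC.
1 March 2028 is a Wednesday, so the first Friday is March 3 and the fourth is March 24.
1 November 2028 is a Wednesday, so Sundays fall on 5, 12, 19, 26; the last is November 26.
At the standard offset (UTC+01:30), 04:15 UTC + 1h30m = 05:45 Mirin standard time.
Daylight saving runs 24 March – 26 November; the standard-time date in Mirin, September 16, 2028, is inside that window, so Mirin is at UTC+02:30.
04:15 UTC + 2h30m = 06:45 Mirin.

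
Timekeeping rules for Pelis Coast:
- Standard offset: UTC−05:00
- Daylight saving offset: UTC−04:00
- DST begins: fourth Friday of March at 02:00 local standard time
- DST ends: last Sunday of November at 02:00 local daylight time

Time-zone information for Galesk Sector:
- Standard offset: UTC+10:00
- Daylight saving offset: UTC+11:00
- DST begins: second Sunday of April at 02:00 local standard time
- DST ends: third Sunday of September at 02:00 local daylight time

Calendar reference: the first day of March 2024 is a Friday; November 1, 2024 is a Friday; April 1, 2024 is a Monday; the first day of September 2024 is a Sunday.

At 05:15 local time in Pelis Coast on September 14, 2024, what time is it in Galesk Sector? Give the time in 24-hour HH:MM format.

20:15

1 March 2024 is a Friday, so the first Friday is March 1 and the fourth is March 22.
1 November 2024 is a Friday, so Sundays fall on 3, 10, 17, 24; the last is November 24.
September 14, 2024 lies within the daylight-saving period (22 March – 24 November), so Pelis Coast is on daylight time, UTC−04:00.
05:15 Pelis Coast + 4h = 09:15 UTC.
1 April 2024 is a Monday, so the first Sunday is April 7 and the second is April 14.
1 September 2024 is a Sunday, so the first Sunday is September 1 and the third is September 15.
At the standard offset (UTC+10:00), 09:15 UTC + 10h = 19:15 Galesk Sector standard time.
The standard-time date in Galesk Sector, September 14, 2024, lies within the daylight-saving period (14 April – 15 September), so Galesk Sector is on daylight time, UTC+11:00.
09:15 UTC + 11h = 20:15 Galesk Sector.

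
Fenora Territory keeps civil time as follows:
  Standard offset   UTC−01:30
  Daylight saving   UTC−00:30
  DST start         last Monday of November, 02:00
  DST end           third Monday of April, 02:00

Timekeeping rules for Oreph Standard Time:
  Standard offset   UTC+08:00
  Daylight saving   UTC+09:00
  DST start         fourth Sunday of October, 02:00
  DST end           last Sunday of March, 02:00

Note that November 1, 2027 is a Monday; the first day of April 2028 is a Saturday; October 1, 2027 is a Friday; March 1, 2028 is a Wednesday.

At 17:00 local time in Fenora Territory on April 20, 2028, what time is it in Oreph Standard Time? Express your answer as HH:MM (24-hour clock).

02:30

1 November 2027 is a Monday, so Mondays fall on 1, 8, 15, 22, 29; the last is November 29.
1 April 2028 is a Saturday, so the first Monday is April 3 and the third is April 17.
April 20, 2028 does not fall between 29 November 2027 and 17 April 2028, so daylight saving is not in effect and Fenora Territory is at UTC−01:30.
17:00 Fenora Territory + 1h30m = 18:30 UTC.
1 October 2027 is a Friday, so the first Sunday is October 3 and the fourth is October 24.
1 March 2028 is a Wednesday, so Sundays fall on 5, 12, 19, 26; the last is March 26.
At the standard offset (UTC+08:00), 18:30 UTC + 8h = 02:30 Oreph Standard Time standard time (rolling into the next day, 21 April 2028).
Daylight saving runs 24 October 2027 – 26 March 2028; the standard-time date in Oreph Standard Time, April 21, 2028, is outside that window, so Oreph Standard Time is on standard time at UTC+08:00.
18:30 UTC + 8h = 02:30 Oreph Standard Time (rolling into the next day, 21 April 2028).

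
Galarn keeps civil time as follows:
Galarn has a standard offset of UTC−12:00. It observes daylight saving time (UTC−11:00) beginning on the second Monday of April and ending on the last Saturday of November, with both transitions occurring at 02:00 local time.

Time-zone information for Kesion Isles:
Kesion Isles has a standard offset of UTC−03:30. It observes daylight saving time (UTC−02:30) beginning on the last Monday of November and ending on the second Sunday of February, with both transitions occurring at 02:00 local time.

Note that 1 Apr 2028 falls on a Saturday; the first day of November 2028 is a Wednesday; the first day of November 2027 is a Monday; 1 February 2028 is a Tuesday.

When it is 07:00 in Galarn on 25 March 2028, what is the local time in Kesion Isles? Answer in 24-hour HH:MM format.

1 April 2028 is a Saturday, so the first Monday is April 3 and the second is April 10.
1 November 2028 is a Wednesday, so Saturdays fall on 4, 11, 18, 25; the last is November 25.
25 March 2028 does not fall between 10 April and 25 November, so daylight saving is not in effect and Galarn is at UTC−12:00.
07:00 Galarn + 12h = 19:00 UTC.
1 November 2027 is a Monday, so Mondays fall on 1, 8, 15, 22, 29; the last is November 29.
1 February 2028 is a Tuesday, so the first Sunday is February 6 and the second is February 13.
At the standard offset (UTC−03:30), 19:00 UTC − 3h30m = 15:30 Kesion Isles standard time.
Daylight saving runs 29 November 2027 – 13 February 2028; the standard-time date in Kesion Isles, 25 March 2028, is outside that window, so Kesion Isles is on standard time at UTC−03:30.
19:00 UTC − 3h30m = 15:30 Kesion Isles.

15:30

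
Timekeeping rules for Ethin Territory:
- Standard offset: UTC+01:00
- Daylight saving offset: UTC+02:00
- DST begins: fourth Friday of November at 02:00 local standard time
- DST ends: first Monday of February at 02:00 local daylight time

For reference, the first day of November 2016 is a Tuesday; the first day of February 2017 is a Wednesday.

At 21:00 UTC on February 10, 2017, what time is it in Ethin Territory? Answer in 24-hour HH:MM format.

1 November 2016 is a Tuesday, so the first Friday is November 4 and the fourth is November 25.
1 February 2017 is a Wednesday, so the first Monday is February 6.
At the standard offset (UTC+01:00), 21:00 UTC + 1h = 22:00 Ethin Territory standard time.
Daylight saving runs 25 November 2016 – 6 February 2017; the standard-time date in Ethin Territory, February 10, 2017, is outside that window, so Ethin Territory is on standard time at UTC+01:00.
21:00 UTC + 1h = 22:00 local.

22:00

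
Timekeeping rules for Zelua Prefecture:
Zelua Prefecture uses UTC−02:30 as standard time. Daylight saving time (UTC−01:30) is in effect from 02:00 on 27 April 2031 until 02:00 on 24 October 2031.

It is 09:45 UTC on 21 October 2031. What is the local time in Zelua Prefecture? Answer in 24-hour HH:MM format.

At the standard offset (UTC−02:30), 09:45 UTC − 2h30m = 07:15 Zelua Prefecture standard time.
The standard-time date in Zelua Prefecture, 21 October 2031, lies within the daylight-saving period (27 April – 24 October), so Zelua Prefecture is on daylight time, UTC−01:30.
09:45 UTC − 1h30m = 08:15 local.

08:15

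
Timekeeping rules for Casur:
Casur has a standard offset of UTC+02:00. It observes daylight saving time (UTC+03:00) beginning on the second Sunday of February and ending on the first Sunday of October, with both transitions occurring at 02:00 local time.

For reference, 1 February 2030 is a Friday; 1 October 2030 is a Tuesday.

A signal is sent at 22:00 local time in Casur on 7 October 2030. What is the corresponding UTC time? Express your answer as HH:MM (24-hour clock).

1 February 2030 is a Friday, so the first Sunday is February 3 and the second is February 10.
1 October 2030 is a Tuesday, so the first Sunday is October 6.
7 October 2030 is outside the daylight-saving period (10 February – 6 October), so Casur is on standard time, UTC+02:00.
22:00 local − 2h = 20:00 UTC.

20:00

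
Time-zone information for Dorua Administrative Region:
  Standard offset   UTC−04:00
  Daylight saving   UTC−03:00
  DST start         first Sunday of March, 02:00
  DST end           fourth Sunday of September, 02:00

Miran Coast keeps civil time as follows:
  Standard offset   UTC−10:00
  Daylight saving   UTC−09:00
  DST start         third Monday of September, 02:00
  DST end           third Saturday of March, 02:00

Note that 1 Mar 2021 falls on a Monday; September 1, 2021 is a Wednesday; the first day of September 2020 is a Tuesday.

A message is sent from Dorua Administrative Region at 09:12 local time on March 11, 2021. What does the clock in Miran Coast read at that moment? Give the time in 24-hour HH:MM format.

1 March 2021 is a Monday, so the first Sunday is March 7.
1 September 2021 is a Wednesday, so the first Sunday is September 5 and the fourth is September 26.
Daylight saving runs 7 March – 26 September; March 11, 2021 is inside that window, so Dorua Administrative Region is at UTC−03:00.
09:12 Dorua Administrative Region + 3h = 12:12 UTC.
1 September 2020 is a Tuesday, so the first Monday is September 7 and the third is September 21.
1 March 2021 is a Monday, so the first Saturday is March 6 and the third is March 20.
At the standard offset (UTC−10:00), 12:12 UTC − 10h = 02:12 Miran Coast standard time.
The standard-time date in Miran Coast, March 11, 2021, lies within the daylight-saving period (21 September 2020 – 20 March 2021), so Miran Coast is on daylight time, UTC−09:00.
12:12 UTC − 9h = 03:12 Miran Coast.

03:12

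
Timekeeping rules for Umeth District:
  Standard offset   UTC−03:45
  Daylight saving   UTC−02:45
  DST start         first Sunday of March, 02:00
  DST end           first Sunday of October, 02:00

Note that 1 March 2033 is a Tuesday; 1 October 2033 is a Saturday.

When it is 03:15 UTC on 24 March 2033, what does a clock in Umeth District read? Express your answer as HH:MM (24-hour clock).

00:30

1 March 2033 is a Tuesday, so the first Sunday is March 6.
1 October 2033 is a Saturday, so the first Sunday is October 2.
At the standard offset (UTC−03:45), 03:15 UTC − 3h45m = 23:30 Umeth District standard time (rolling into the previous day, 23 March 2033).
The standard-time date in Umeth District, 23 March 2033, lies within the daylight-saving period (6 March – 2 October), so Umeth District is on daylight time, UTC−02:45.
03:15 UTC − 2h45m = 00:30 local.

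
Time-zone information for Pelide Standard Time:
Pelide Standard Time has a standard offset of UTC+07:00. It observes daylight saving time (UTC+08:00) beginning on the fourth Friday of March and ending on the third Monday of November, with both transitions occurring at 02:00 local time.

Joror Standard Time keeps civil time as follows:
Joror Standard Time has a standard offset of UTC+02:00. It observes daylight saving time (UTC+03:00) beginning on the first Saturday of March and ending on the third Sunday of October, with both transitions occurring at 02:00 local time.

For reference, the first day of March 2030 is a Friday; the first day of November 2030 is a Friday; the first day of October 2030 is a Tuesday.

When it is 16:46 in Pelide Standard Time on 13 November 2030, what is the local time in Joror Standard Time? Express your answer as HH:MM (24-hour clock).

10:46

1 March 2030 is a Friday, so the first Friday is March 1 and the fourth is March 22.
1 November 2030 is a Friday, so the first Monday is November 4 and the third is November 18.
13 November 2030 falls between 22 March and 18 November, so daylight saving is in effect and Pelide Standard Time is at UTC+08:00.
16:46 Pelide Standard Time − 8h = 08:46 UTC.
1 March 2030 is a Friday, so the first Saturday is March 2.
1 October 2030 is a Tuesday, so the first Sunday is October 6 and the third is October 20.
At the standard offset (UTC+02:00), 08:46 UTC + 2h = 10:46 Joror Standard Time standard time.
The standard-time date in Joror Standard Time, 13 November 2030, is outside the daylight-saving period (2 March – 20 October), so Joror Standard Time is on standard time, UTC+02:00.
08:46 UTC + 2h = 10:46 Joror Standard Time.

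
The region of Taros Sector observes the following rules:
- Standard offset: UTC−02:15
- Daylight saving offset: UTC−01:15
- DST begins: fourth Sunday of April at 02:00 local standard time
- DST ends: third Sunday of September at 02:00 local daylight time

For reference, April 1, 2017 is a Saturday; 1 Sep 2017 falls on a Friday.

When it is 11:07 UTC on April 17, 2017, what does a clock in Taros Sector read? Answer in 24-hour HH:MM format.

1 April 2017 is a Saturday, so the first Sunday is April 2 and the fourth is April 23.
1 September 2017 is a Friday, so the first Sunday is September 3 and the third is September 17.
At the standard offset (UTC−02:15), 11:07 UTC − 2h15m = 08:52 Taros Sector standard time.
The standard-time date in Taros Sector, April 17, 2017, is outside the daylight-saving period (23 April – 17 September), so Taros Sector is on standard time, UTC−02:15.
11:07 UTC − 2h15m = 08:52 local.

08:52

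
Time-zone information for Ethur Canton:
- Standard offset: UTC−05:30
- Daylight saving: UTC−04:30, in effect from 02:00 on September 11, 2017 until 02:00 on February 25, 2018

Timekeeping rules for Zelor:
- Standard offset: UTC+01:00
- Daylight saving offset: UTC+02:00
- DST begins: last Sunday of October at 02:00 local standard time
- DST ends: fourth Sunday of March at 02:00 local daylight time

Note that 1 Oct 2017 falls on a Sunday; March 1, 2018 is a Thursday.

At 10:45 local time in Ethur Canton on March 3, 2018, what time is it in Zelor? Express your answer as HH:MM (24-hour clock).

March 3, 2018 does not fall between 11 September 2017 and 25 February 2018, so daylight saving is not in effect and Ethur Canton is at UTC−05:30.
10:45 Ethur Canton + 5h30m = 16:15 UTC.
1 October 2017 is a Sunday, so Sundays fall on 1, 8, 15, 22, 29; the last is October 29.
1 March 2018 is a Thursday, so the first Sunday is March 4 and the fourth is March 25.
At the standard offset (UTC+01:00), 16:15 UTC + 1h = 17:15 Zelor standard time.
The standard-time date in Zelor, March 3, 2018, falls between 29 October 2017 and 25 March 2018, so daylight saving is in effect and Zelor is at UTC+02:00.
16:15 UTC + 2h = 18:15 Zelor.

18:15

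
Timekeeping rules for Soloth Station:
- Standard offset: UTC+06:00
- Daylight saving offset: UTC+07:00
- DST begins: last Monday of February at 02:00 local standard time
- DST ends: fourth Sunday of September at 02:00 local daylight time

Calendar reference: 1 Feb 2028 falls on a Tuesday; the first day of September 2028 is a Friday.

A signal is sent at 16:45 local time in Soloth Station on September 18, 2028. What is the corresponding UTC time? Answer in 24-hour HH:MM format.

09:45

1 February 2028 is a Tuesday, so Mondays fall on 7, 14, 21, 28; the last is February 28.
1 September 2028 is a Friday, so the first Sunday is September 3 and the fourth is September 24.
September 18, 2028 lies within the daylight-saving period (28 February – 24 September), so Soloth Station is on daylight time, UTC+07:00.
16:45 local − 7h = 09:45 UTC.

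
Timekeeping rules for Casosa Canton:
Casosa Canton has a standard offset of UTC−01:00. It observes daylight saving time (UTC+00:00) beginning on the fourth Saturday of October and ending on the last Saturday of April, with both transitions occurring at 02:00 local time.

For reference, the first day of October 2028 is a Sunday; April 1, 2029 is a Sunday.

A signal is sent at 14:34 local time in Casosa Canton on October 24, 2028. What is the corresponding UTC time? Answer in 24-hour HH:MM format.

1 October 2028 is a Sunday, so the first Saturday is October 7 and the fourth is October 28.
1 April 2029 is a Sunday, so Saturdays fall on 7, 14, 21, 28; the last is April 28.
October 24, 2028 is outside the daylight-saving period (28 October 2028 – 28 April 2029), so Casosa Canton is on standard time, UTC−01:00.
14:34 local + 1h = 15:34 UTC.

15:34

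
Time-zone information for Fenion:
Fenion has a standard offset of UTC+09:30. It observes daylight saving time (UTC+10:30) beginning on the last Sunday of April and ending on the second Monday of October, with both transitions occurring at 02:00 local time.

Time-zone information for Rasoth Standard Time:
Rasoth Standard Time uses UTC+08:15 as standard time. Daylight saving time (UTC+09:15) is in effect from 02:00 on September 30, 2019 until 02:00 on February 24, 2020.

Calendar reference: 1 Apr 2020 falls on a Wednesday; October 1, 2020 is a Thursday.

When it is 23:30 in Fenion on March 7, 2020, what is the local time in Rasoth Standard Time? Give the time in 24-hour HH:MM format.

22:15

1 April 2020 is a Wednesday, so Sundays fall on 5, 12, 19, 26; the last is April 26.
1 October 2020 is a Thursday, so the first Monday is October 5 and the second is October 12.
March 7, 2020 does not fall between 26 April and 12 October, so daylight saving is not in effect and Fenion is at UTC+09:30.
23:30 Fenion − 9h30m = 14:00 UTC.
At the standard offset (UTC+08:15), 14:00 UTC + 8h15m = 22:15 Rasoth Standard Time standard time.
The standard-time date in Rasoth Standard Time, March 7, 2020, is outside the daylight-saving period (30 September 2019 – 24 February 2020), so Rasoth Standard Time is on standard time, UTC+08:15.
14:00 UTC + 8h15m = 22:15 Rasoth Standard Time.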